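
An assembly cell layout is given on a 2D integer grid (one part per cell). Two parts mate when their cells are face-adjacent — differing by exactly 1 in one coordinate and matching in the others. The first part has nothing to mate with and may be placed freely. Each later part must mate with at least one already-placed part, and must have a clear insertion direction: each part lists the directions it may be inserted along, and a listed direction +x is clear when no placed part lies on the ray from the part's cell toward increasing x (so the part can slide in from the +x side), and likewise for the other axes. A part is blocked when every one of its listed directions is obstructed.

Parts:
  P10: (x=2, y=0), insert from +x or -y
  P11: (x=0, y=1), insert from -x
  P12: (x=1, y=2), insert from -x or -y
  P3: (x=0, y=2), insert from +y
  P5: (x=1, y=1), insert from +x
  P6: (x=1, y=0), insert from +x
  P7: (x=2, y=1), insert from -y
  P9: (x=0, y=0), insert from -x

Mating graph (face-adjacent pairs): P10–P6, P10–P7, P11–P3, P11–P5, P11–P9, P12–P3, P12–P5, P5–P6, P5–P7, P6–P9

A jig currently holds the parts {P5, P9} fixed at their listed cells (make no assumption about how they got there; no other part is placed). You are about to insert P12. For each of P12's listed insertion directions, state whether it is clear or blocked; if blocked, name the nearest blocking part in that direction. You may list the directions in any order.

-x: clear; -y: blocked by P5

-x: ray from P12(1, 2) has no placed part ⇒ clear
-y: nearest on ray is P5@(1, 1) ⇒ blocked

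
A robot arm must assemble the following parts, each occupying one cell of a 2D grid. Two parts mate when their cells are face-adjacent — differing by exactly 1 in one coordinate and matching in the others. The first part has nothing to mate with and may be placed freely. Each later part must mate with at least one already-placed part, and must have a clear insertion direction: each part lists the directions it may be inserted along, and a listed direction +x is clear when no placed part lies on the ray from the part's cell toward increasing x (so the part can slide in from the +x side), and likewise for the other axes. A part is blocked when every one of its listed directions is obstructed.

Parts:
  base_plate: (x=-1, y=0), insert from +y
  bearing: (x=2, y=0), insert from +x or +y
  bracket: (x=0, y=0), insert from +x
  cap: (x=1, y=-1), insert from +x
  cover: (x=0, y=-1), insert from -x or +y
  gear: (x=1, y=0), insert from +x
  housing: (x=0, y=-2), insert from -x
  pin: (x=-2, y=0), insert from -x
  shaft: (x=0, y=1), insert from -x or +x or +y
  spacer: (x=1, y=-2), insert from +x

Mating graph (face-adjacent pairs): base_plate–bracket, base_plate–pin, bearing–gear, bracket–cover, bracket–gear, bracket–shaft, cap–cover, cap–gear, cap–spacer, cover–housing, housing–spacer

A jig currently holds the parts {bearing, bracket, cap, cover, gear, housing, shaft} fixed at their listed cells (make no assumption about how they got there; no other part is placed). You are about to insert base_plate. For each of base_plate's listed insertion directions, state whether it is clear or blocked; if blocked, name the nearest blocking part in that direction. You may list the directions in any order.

+y: ray from base_plate(-1, 0) has no placed part ⇒ clear

+y: clear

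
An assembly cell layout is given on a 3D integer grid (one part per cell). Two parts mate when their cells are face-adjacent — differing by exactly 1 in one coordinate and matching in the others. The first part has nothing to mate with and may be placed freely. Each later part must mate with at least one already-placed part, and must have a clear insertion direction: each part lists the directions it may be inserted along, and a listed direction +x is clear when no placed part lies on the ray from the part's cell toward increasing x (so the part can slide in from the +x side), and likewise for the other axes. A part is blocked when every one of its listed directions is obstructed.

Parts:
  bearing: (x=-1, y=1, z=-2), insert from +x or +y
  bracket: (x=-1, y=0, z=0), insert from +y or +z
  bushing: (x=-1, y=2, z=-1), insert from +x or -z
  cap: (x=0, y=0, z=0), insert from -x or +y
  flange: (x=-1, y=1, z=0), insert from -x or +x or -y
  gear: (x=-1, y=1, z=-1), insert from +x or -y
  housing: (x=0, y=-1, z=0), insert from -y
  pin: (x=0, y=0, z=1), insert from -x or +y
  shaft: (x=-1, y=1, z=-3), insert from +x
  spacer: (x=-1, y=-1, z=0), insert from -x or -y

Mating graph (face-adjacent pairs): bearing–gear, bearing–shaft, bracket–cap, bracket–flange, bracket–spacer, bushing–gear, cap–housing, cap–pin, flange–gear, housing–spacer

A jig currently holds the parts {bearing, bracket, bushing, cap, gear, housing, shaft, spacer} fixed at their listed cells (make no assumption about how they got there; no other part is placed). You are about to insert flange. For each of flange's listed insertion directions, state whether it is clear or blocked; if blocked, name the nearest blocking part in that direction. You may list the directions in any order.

-x: ray from flange(-1, 1, 0) has no placed part ⇒ clear
+x: ray from flange(-1, 1, 0) has no placed part ⇒ clear
-y: nearest on ray is bracket@(-1, 0, 0) ⇒ blocked

+x: clear; -x: clear; -y: blocked by bracket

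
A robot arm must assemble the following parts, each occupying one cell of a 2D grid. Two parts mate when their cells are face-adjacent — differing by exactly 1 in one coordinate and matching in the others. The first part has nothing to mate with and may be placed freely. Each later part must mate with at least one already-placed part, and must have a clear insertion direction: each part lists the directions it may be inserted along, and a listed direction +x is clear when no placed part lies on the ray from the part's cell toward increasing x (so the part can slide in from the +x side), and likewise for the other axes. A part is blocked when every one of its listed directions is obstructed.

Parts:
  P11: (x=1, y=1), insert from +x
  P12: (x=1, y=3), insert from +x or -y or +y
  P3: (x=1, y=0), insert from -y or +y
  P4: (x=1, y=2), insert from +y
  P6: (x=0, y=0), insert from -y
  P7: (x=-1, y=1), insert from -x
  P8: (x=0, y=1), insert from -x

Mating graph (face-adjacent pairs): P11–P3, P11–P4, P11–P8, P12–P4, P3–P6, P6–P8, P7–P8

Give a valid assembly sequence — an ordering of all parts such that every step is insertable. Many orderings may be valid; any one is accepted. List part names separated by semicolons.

1. P11@(1, 1) [+x clear] — {P11}
2. P3@(1, 0) [-y clear] — {P11, P3}
3. P8@(0, 1) [-x clear] — {P11, P3, P8}
4. P4@(1, 2) [+y clear] — {P11, P3, P4, P8}
5. P12@(1, 3) [+x clear] — {P11, P12, P3, P4, P8}
6. P7@(-1, 1) [-x clear] — {P11, P12, P3, P4, P7, P8}
7. P6@(0, 0) [-y clear] — {P11, P12, P3, P4, P6, P7, P8}

P11; P3; P8; P4; P12; P7; P6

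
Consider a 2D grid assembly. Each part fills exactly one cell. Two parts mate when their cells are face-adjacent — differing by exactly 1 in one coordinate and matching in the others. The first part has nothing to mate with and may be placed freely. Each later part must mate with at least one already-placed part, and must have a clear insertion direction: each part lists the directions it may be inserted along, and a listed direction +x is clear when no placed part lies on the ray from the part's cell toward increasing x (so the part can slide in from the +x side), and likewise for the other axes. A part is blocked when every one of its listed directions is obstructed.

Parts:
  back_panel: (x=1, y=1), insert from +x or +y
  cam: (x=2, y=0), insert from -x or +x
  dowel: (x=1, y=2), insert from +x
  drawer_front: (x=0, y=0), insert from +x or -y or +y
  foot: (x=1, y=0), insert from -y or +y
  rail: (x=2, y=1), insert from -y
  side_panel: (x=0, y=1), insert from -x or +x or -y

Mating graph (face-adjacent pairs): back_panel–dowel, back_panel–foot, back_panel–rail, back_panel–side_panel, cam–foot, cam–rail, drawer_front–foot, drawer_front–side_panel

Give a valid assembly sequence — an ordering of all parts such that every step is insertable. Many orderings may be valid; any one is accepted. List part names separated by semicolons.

back_panel; side_panel; dowel; rail; drawer_front; foot; cam

1. back_panel@(1, 1) [+x clear] — {back_panel}
2. side_panel@(0, 1) [-x clear] — {back_panel, side_panel}
3. dowel@(1, 2) [+x clear] — {back_panel, dowel, side_panel}
4. rail@(2, 1) [-y clear] — {back_panel, dowel, rail, side_panel}
5. drawer_front@(0, 0) [+x clear] — {back_panel, dowel, drawer_front, rail, side_panel}
6. foot@(1, 0) [-y clear] — {back_panel, dowel, drawer_front, foot, rail, side_panel}
7. cam@(2, 0) [+x clear] — {back_panel, cam, dowel, drawer_front, foot, rail, side_panel}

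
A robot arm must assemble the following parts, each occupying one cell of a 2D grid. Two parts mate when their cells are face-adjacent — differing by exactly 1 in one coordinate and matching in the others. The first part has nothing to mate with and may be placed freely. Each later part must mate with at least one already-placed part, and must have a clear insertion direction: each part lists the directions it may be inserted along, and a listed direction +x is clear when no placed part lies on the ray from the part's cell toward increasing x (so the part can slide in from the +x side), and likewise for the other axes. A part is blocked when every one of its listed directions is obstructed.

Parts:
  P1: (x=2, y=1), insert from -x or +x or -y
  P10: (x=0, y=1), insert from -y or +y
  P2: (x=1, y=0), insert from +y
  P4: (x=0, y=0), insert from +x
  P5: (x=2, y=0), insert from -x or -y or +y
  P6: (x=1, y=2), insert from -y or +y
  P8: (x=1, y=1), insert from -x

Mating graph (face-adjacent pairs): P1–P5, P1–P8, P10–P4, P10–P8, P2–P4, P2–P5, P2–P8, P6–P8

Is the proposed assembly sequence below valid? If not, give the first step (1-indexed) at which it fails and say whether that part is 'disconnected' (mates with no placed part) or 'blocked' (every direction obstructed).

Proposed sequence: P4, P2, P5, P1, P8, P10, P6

1. P4@(0, 0) [+x clear] — {P4}
2. P2@(1, 0) [+y clear] — {P2, P4}
3. P5@(2, 0) [-y clear] — {P2, P4, P5}
4. P1@(2, 1) [-x clear] — {P1, P2, P4, P5}
5. P8@(1, 1) [-x clear] — {P1, P2, P4, P5, P8}
6. P10@(0, 1) [+y clear] — {P1, P10, P2, P4, P5, P8}
7. P6@(1, 2) [+y clear] — {P1, P10, P2, P4, P5, P6, P8}

Valid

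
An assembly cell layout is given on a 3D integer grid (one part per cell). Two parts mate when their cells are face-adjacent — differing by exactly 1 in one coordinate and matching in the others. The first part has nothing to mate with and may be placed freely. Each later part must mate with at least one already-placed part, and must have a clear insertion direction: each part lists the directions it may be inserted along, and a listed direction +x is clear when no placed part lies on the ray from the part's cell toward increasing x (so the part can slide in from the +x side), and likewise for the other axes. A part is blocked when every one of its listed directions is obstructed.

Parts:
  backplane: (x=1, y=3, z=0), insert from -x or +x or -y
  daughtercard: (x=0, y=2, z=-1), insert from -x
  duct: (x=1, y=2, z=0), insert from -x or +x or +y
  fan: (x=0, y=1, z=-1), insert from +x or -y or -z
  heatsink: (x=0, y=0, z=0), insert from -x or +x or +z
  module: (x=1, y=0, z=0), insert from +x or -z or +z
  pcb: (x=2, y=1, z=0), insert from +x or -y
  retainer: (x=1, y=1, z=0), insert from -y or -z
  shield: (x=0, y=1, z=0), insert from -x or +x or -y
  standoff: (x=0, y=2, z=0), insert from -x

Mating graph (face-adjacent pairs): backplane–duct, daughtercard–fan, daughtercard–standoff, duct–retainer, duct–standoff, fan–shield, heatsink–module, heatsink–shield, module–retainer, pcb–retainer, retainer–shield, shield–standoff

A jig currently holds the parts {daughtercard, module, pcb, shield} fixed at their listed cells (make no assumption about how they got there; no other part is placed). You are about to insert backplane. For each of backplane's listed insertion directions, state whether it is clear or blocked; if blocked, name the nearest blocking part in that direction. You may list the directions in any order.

+x: clear; -x: clear; -y: blocked by module

-x: ray from backplane(1, 3, 0) has no placed part ⇒ clear
+x: ray from backplane(1, 3, 0) has no placed part ⇒ clear
-y: nearest on ray is module@(1, 0, 0) ⇒ blocked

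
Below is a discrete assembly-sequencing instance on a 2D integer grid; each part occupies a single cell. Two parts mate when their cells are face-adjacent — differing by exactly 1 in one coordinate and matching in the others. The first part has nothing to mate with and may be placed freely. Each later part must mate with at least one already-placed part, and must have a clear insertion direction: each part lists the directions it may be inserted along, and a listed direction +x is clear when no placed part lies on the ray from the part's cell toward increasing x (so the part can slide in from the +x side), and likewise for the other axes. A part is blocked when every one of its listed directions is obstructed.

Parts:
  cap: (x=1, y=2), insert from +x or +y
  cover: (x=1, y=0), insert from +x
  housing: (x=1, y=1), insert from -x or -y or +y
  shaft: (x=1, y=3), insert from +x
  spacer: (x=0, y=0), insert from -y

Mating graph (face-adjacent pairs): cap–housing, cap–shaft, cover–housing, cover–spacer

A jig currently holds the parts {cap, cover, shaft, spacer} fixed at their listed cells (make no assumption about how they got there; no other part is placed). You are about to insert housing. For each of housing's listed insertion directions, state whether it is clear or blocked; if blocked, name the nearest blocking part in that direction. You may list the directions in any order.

+y: blocked by cap; -x: clear; -y: blocked by cover

-x: ray from housing(1, 1) has no placed part ⇒ clear
-y: nearest on ray is cover@(1, 0) ⇒ blocked
+y: nearest on ray is cap@(1, 2) ⇒ blocked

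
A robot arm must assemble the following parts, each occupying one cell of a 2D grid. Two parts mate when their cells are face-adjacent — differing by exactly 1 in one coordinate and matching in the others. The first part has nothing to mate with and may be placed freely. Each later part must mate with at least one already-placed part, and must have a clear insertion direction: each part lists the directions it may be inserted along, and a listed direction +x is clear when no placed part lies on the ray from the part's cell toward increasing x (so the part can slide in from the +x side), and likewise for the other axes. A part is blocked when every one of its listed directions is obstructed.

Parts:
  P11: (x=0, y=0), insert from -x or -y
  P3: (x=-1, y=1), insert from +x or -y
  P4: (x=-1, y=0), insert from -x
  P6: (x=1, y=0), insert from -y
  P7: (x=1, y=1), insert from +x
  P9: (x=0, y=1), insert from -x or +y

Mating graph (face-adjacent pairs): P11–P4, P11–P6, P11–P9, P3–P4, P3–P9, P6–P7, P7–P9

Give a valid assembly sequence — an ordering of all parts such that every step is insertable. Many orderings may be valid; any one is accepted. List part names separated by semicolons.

1. P11@(0, 0) [-x clear] — {P11}
2. P6@(1, 0) [-y clear] — {P11, P6}
3. P9@(0, 1) [-x clear] — {P11, P6, P9}
4. P3@(-1, 1) [-y clear] — {P11, P3, P6, P9}
5. P4@(-1, 0) [-x clear] — {P11, P3, P4, P6, P9}
6. P7@(1, 1) [+x clear] — {P11, P3, P4, P6, P7, P9}

P11; P6; P9; P3; P4; P7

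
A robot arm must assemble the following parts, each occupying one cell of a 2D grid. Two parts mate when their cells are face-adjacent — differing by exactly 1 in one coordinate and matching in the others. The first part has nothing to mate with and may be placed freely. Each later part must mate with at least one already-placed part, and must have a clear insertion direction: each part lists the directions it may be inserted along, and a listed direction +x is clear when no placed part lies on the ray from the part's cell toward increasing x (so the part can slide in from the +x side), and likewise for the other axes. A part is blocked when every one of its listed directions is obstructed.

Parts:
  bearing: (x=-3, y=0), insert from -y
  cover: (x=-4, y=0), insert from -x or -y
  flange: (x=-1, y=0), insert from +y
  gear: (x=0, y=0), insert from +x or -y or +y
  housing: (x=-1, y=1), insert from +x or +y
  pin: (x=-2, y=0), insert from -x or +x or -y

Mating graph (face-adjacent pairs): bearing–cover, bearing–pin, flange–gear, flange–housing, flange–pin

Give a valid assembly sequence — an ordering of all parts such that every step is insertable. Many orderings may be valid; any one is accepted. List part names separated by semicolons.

1. cover@(-4, 0) [-x clear] — {cover}
2. bearing@(-3, 0) [-y clear] — {bearing, cover}
3. pin@(-2, 0) [+x clear] — {bearing, cover, pin}
4. flange@(-1, 0) [+y clear] — {bearing, cover, flange, pin}
5. housing@(-1, 1) [+x clear] — {bearing, cover, flange, housing, pin}
6. gear@(0, 0) [+x clear] — {bearing, cover, flange, gear, housing, pin}

cover; bearing; pin; flange; housing; gear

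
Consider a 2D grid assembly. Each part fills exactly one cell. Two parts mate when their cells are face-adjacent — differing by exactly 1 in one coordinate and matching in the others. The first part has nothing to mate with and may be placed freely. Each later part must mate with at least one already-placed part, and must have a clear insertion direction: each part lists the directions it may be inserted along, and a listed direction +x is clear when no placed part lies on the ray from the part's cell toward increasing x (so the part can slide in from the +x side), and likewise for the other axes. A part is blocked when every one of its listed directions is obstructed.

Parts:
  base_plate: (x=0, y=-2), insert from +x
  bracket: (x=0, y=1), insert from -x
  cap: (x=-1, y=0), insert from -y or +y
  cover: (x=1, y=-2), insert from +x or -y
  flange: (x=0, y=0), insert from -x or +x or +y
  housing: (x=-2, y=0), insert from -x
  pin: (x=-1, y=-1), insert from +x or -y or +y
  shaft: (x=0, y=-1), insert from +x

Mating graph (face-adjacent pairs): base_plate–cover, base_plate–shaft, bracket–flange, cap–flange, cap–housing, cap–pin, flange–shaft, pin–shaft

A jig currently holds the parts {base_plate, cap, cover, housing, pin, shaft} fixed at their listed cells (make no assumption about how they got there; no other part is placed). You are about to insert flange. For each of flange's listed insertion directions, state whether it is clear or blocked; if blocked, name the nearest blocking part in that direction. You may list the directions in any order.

+x: clear; +y: clear; -x: blocked by cap

-x: nearest on ray is cap@(-1, 0) ⇒ blocked
+x: ray from flange(0, 0) has no placed part ⇒ clear
+y: ray from flange(0, 0) has no placed part ⇒ clear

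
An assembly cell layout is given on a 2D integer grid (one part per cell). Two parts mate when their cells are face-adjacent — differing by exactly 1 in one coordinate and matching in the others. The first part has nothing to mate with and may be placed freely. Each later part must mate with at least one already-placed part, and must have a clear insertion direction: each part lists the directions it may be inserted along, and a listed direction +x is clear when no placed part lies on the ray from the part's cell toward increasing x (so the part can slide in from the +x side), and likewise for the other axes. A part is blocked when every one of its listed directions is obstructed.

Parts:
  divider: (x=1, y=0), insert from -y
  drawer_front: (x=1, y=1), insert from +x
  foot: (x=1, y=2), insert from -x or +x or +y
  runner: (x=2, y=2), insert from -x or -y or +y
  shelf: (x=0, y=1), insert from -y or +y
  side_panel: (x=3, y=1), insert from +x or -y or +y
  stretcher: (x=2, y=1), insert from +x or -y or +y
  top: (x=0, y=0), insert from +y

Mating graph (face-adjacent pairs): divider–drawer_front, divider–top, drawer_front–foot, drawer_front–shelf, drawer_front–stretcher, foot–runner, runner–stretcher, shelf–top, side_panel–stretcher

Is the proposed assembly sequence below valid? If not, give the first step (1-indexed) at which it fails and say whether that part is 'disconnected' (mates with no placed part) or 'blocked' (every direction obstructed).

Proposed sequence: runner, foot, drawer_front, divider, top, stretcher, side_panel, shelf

Valid

1. runner@(2, 2) [-x clear] — {runner}
2. foot@(1, 2) [-x clear] — {foot, runner}
3. drawer_front@(1, 1) [+x clear] — {drawer_front, foot, runner}
4. divider@(1, 0) [-y clear] — {divider, drawer_front, foot, runner}
5. top@(0, 0) [+y clear] — {divider, drawer_front, foot, runner, top}
6. stretcher@(2, 1) [+x clear] — {divider, drawer_front, foot, runner, stretcher, top}
7. side_panel@(3, 1) [+x clear] — {divider, drawer_front, foot, runner, side_panel, stretcher, top}
8. shelf@(0, 1) [+y clear] — {divider, drawer_front, foot, runner, shelf, side_panel, stretcher, top}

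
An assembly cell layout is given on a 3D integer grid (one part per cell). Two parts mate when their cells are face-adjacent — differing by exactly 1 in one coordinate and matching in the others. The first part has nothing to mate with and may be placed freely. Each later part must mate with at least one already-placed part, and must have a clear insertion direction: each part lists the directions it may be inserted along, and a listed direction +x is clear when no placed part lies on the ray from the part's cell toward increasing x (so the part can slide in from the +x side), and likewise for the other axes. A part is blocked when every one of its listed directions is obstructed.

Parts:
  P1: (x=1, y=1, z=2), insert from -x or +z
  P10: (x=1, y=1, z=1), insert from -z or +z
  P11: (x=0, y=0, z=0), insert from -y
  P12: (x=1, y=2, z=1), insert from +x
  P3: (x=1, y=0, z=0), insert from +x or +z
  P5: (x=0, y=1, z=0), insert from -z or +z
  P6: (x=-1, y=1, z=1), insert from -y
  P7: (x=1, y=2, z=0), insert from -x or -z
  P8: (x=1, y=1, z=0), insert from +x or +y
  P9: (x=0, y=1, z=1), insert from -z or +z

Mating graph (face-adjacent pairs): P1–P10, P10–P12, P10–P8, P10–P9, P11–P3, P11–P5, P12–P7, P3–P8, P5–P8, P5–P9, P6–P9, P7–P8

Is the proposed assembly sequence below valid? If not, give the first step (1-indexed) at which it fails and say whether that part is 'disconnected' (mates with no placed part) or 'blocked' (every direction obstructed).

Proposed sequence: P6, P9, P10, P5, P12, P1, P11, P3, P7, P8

Valid

1. P6@(-1, 1, 1) [-y clear] — {P6}
2. P9@(0, 1, 1) [-z clear] — {P6, P9}
3. P10@(1, 1, 1) [-z clear] — {P10, P6, P9}
4. P5@(0, 1, 0) [-z clear] — {P10, P5, P6, P9}
5. P12@(1, 2, 1) [+x clear] — {P10, P12, P5, P6, P9}
6. P1@(1, 1, 2) [-x clear] — {P1, P10, P12, P5, P6, P9}
7. P11@(0, 0, 0) [-y clear] — {P1, P10, P11, P12, P5, P6, P9}
8. P3@(1, 0, 0) [+x clear] — {P1, P10, P11, P12, P3, P5, P6, P9}
9. P7@(1, 2, 0) [-x clear] — {P1, P10, P11, P12, P3, P5, P6, P7, P9}
10. P8@(1, 1, 0) [+x clear] — {P1, P10, P11, P12, P3, P5, P6, P7, P8, P9}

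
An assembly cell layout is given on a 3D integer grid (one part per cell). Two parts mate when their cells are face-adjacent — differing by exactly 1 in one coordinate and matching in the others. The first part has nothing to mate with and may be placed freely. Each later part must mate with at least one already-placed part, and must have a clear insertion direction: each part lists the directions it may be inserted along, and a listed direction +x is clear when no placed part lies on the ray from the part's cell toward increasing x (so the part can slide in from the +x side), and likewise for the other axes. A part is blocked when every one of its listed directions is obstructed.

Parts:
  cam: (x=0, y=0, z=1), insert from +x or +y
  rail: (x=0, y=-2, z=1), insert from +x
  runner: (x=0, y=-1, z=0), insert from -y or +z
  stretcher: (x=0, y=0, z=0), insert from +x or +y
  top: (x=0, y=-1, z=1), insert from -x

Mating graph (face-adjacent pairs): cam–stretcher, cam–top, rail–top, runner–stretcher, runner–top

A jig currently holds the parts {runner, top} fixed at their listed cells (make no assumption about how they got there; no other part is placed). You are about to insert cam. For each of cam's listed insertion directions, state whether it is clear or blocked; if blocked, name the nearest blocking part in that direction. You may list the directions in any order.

+x: ray from cam(0, 0, 1) has no placed part ⇒ clear
+y: ray from cam(0, 0, 1) has no placed part ⇒ clear

+x: clear; +y: clear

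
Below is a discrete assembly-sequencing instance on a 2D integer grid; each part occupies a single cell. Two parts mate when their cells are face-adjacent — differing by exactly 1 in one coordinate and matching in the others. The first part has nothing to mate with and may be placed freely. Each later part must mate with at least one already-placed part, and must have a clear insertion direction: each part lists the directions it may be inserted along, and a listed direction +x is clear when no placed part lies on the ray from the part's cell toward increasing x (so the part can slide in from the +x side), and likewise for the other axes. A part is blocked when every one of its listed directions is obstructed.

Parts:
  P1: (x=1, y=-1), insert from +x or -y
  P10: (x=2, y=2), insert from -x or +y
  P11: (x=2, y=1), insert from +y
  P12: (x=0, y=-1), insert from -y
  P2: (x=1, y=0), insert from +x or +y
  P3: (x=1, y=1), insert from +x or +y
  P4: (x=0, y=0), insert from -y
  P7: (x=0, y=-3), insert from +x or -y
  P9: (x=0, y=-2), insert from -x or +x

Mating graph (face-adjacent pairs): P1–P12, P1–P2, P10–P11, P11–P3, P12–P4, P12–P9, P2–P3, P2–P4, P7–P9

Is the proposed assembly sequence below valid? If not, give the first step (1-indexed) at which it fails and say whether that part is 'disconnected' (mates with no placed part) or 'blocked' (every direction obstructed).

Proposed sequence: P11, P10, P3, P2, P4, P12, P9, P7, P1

Valid

1. P11@(2, 1) [+y clear] — {P11}
2. P10@(2, 2) [-x clear] — {P10, P11}
3. P3@(1, 1) [+y clear] — {P10, P11, P3}
4. P2@(1, 0) [+x clear] — {P10, P11, P2, P3}
5. P4@(0, 0) [-y clear] — {P10, P11, P2, P3, P4}
6. P12@(0, -1) [-y clear] — {P10, P11, P12, P2, P3, P4}
7. P9@(0, -2) [-x clear] — {P10, P11, P12, P2, P3, P4, P9}
8. P7@(0, -3) [+x clear] — {P10, P11, P12, P2, P3, P4, P7, P9}
9. P1@(1, -1) [+x clear] — {P1, P10, P11, P12, P2, P3, P4, P7, P9}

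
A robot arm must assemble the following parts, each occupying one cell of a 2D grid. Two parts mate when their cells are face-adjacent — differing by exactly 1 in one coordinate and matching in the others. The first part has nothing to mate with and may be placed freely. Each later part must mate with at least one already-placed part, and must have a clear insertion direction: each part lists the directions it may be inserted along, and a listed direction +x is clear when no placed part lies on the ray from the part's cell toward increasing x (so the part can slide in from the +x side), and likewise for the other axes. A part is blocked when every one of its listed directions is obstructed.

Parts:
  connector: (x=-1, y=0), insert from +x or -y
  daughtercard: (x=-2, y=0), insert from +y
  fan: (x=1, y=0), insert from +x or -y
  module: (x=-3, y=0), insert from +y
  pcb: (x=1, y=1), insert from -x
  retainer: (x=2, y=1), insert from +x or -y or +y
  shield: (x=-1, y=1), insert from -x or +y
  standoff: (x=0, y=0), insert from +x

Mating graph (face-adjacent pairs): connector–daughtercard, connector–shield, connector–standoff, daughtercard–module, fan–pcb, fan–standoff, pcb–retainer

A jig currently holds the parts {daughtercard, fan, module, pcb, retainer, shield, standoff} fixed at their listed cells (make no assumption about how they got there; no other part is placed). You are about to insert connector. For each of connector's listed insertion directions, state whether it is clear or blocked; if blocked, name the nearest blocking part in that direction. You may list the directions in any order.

+x: blocked by standoff; -y: clear

+x: nearest on ray is standoff@(0, 0) ⇒ blocked
-y: ray from connector(-1, 0) has no placed part ⇒ clear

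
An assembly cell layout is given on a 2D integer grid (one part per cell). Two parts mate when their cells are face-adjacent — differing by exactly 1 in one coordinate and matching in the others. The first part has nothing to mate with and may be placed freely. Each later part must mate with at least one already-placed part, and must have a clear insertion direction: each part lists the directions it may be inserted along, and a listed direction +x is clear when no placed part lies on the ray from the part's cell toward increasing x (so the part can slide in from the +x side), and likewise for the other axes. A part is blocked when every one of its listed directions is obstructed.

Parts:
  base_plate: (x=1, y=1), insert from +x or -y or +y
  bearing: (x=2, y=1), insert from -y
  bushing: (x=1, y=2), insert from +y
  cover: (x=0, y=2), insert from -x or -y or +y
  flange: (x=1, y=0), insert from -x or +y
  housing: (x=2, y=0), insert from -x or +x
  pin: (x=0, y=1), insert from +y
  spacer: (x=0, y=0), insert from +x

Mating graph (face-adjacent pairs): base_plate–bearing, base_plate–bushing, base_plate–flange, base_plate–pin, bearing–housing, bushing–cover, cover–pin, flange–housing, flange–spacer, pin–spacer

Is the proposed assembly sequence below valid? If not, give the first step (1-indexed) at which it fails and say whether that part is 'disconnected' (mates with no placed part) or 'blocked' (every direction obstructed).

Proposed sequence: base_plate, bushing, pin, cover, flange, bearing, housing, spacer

Invalid at step 8 (blocked)

1. base_plate@(1, 1) [+x clear] — {base_plate}
2. bushing@(1, 2) [+y clear] — {base_plate, bushing}
3. pin@(0, 1) [+y clear] — {base_plate, bushing, pin}
4. cover@(0, 2) [-x clear] — {base_plate, bushing, cover, pin}
5. flange@(1, 0) [-x clear] — {base_plate, bushing, cover, flange, pin}
6. bearing@(2, 1) [-y clear] — {base_plate, bearing, bushing, cover, flange, pin}
7. housing@(2, 0) [+x clear] — {base_plate, bearing, bushing, cover, flange, housing, pin}
8. spacer@(0, 0) — +x all obstructed ⇒ blocked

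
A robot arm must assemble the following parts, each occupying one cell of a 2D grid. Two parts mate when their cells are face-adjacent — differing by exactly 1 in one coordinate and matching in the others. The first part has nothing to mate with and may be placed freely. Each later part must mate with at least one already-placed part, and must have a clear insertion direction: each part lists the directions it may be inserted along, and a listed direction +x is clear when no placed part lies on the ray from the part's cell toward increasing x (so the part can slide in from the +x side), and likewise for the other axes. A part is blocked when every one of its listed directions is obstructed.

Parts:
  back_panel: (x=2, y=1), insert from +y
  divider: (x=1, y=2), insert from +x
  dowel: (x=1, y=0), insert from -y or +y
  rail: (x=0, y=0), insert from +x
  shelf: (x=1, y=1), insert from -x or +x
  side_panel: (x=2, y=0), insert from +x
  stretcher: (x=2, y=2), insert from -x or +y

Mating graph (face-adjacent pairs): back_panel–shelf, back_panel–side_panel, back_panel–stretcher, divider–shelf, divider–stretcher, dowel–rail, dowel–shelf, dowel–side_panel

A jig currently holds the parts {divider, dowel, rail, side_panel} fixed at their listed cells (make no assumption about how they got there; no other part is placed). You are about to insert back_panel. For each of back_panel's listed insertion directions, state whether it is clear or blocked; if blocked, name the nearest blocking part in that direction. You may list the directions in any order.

+y: ray from back_panel(2, 1) has no placed part ⇒ clear

+y: clear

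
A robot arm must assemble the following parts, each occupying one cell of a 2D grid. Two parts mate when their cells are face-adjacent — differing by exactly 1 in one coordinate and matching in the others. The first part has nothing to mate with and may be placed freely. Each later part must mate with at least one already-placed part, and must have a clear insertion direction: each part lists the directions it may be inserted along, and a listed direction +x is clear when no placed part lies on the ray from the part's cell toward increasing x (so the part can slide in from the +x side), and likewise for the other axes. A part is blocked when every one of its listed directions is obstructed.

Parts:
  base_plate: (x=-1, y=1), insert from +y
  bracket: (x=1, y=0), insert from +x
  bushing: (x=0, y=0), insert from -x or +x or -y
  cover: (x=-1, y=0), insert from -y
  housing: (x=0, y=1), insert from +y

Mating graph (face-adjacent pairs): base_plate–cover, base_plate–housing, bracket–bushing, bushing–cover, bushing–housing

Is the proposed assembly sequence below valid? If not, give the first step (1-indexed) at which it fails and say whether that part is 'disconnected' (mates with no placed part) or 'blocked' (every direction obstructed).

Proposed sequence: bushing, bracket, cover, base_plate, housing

1. bushing@(0, 0) [-x clear] — {bushing}
2. bracket@(1, 0) [+x clear] — {bracket, bushing}
3. cover@(-1, 0) [-y clear] — {bracket, bushing, cover}
4. base_plate@(-1, 1) [+y clear] — {base_plate, bracket, bushing, cover}
5. housing@(0, 1) [+y clear] — {base_plate, bracket, bushing, cover, housing}

Valid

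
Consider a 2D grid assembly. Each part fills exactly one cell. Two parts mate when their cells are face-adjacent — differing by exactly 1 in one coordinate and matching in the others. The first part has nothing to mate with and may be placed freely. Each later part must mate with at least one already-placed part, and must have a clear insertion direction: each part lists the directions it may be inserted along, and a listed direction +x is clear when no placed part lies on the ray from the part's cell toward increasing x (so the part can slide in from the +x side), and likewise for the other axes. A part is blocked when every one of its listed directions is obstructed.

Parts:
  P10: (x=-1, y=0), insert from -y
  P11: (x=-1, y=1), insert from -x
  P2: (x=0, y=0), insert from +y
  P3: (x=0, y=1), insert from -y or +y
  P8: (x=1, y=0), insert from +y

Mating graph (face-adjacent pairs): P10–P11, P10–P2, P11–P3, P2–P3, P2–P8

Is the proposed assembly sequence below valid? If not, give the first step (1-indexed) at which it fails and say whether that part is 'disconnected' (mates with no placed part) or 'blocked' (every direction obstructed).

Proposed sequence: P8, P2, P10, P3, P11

1. P8@(1, 0) [+y clear] — {P8}
2. P2@(0, 0) [+y clear] — {P2, P8}
3. P10@(-1, 0) [-y clear] — {P10, P2, P8}
4. P3@(0, 1) [+y clear] — {P10, P2, P3, P8}
5. P11@(-1, 1) [-x clear] — {P10, P11, P2, P3, P8}

Valid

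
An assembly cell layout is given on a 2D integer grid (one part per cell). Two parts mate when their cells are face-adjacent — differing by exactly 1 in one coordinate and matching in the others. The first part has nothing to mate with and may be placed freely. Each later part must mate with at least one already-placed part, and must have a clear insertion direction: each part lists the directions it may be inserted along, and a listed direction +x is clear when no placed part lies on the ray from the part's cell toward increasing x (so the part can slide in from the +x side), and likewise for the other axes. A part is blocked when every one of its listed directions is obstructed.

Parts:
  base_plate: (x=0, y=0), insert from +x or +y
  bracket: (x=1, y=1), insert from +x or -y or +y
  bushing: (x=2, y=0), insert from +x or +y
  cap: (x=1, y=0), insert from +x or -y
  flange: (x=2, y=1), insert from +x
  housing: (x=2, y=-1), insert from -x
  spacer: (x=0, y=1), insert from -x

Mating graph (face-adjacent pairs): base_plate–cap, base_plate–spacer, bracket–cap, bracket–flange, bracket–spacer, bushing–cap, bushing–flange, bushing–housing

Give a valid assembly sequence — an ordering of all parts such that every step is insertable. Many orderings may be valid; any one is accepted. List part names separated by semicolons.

1. flange@(2, 1) [+x clear] — {flange}
2. bushing@(2, 0) [+x clear] — {bushing, flange}
3. cap@(1, 0) [-y clear] — {bushing, cap, flange}
4. base_plate@(0, 0) [+y clear] — {base_plate, bushing, cap, flange}
5. spacer@(0, 1) [-x clear] — {base_plate, bushing, cap, flange, spacer}
6. housing@(2, -1) [-x clear] — {base_plate, bushing, cap, flange, housing, spacer}
7. bracket@(1, 1) [+y clear] — {base_plate, bracket, bushing, cap, flange, housing, spacer}

flange; bushing; cap; base_plate; spacer; housing; bracket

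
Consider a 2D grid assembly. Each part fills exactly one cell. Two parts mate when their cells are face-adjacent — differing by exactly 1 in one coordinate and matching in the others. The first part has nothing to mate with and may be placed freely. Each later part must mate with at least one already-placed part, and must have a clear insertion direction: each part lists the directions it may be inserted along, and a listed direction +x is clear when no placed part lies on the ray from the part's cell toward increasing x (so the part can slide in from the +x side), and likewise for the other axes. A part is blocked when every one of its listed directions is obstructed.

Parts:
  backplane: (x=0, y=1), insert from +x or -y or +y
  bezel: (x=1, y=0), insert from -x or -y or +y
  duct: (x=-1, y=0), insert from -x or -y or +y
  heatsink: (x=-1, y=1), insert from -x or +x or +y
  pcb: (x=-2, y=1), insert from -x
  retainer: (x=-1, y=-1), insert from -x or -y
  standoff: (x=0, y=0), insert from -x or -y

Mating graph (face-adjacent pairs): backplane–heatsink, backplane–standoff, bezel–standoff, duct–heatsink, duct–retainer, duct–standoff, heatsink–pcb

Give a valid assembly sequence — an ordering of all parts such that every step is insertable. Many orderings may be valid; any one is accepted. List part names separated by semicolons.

retainer; duct; heatsink; pcb; standoff; bezel; backplane

1. retainer@(-1, -1) [-x clear] — {retainer}
2. duct@(-1, 0) [-x clear] — {duct, retainer}
3. heatsink@(-1, 1) [-x clear] — {duct, heatsink, retainer}
4. pcb@(-2, 1) [-x clear] — {duct, heatsink, pcb, retainer}
5. standoff@(0, 0) [-y clear] — {duct, heatsink, pcb, retainer, standoff}
6. bezel@(1, 0) [-y clear] — {bezel, duct, heatsink, pcb, retainer, standoff}
7. backplane@(0, 1) [+x clear] — {backplane, bezel, duct, heatsink, pcb, retainer, standoff}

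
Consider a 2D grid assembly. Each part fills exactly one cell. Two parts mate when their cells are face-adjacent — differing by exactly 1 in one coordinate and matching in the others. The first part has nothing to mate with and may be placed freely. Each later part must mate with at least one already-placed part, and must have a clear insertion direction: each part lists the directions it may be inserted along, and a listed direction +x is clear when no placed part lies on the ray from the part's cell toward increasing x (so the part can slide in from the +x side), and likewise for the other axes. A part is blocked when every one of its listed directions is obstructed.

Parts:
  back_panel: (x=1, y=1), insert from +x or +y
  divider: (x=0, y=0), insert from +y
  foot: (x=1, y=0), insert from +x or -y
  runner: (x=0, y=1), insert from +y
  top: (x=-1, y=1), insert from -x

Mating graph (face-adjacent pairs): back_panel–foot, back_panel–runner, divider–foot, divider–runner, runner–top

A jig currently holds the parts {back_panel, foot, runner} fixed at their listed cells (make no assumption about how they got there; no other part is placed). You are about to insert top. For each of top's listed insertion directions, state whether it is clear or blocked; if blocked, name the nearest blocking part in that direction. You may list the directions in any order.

-x: ray from top(-1, 1) has no placed part ⇒ clear

-x: clear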